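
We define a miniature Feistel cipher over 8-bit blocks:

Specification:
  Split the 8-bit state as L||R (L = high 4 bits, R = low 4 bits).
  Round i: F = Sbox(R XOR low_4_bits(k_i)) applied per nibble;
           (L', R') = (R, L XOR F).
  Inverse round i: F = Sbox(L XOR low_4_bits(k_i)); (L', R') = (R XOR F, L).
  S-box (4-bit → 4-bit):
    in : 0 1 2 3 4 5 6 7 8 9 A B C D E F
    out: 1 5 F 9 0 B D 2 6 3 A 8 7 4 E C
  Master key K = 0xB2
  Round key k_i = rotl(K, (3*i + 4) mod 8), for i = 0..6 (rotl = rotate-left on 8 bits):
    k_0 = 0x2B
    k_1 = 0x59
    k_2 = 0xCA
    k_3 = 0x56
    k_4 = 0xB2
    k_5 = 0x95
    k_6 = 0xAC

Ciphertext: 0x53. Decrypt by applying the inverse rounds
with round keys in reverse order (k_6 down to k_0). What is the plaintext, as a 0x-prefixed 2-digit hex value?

0x43

s_0 = ciphertext = 0x53
s_1 = InvRound(s_0, k_6) = 0x05
s_2 = InvRound(s_1, k_5) = 0xE0
s_3 = InvRound(s_2, k_4) = 0x7E
s_4 = InvRound(s_3, k_3) = 0xB7
s_5 = InvRound(s_4, k_2) = 0x2B
s_6 = InvRound(s_5, k_1) = 0x32
s_7 = InvRound(s_6, k_0) = 0x43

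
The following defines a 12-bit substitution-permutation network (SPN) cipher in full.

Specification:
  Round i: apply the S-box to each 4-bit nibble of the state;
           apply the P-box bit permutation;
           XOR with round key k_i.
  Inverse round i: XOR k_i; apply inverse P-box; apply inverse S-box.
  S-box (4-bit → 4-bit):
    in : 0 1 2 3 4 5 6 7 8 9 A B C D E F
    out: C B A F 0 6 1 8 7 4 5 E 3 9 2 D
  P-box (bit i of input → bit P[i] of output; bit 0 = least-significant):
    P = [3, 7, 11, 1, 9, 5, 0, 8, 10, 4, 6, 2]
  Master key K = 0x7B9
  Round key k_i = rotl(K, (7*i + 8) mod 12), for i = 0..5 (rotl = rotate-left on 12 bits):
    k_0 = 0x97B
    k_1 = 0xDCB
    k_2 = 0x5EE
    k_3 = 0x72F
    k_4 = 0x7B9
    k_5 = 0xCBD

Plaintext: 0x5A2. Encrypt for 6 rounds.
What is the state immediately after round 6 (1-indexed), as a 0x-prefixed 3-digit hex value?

0xA80

s_0 = plaintext = 0x5A2
s_1 = Round(s_0, k_0) = 0xBA8
s_2 = Round(s_1, k_1) = 0x716
s_3 = Round(s_2, k_2) = 0x6C2
s_4 = Round(s_3, k_3) = 0x18D
s_5 = Round(s_4, k_4) = 0x186
s_6 = Round(s_5, k_5) = 0xA80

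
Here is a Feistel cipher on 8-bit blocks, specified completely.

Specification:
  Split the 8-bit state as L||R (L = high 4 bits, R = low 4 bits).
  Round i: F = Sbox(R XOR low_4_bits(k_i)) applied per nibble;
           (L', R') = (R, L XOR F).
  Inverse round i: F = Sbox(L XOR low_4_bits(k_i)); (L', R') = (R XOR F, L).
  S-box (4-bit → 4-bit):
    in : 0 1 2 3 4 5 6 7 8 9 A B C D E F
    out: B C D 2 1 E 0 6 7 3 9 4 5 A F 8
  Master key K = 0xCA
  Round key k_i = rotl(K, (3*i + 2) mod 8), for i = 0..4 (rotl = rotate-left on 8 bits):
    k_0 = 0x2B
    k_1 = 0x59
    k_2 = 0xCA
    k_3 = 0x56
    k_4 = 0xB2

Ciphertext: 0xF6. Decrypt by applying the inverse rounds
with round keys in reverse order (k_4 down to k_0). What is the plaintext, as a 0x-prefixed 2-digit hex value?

0x9D

s_0 = ciphertext = 0xF6
s_1 = InvRound(s_0, k_4) = 0xCF
s_2 = InvRound(s_1, k_3) = 0x6C
s_3 = InvRound(s_2, k_2) = 0x96
s_4 = InvRound(s_3, k_1) = 0xD9
s_5 = InvRound(s_4, k_0) = 0x9D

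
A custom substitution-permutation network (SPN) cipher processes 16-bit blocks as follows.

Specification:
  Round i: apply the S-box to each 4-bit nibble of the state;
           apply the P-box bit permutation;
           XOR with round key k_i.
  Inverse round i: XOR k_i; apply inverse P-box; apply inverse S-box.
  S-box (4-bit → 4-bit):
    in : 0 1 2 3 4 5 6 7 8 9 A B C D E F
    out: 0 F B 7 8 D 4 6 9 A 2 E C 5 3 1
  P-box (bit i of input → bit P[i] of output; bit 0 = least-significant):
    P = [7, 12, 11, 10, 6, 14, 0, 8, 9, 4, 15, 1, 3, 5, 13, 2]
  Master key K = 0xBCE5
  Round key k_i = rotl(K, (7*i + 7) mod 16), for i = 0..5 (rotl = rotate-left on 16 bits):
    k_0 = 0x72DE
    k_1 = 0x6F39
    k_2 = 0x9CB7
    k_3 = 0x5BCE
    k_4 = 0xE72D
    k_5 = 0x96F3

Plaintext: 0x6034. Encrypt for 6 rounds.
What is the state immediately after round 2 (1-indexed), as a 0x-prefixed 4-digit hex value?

s_0 = plaintext = 0x6034
s_1 = Round(s_0, k_0) = 0x169F
s_2 = Round(s_1, k_1) = 0x8E95
s_3 = Round(s_2, k_2) = 0xD32B
s_4 = Round(s_3, k_3) = 0xA496
s_5 = Round(s_4, k_4) = 0xAE0F
s_6 = Round(s_5, k_5) = 0x9443

0x8E95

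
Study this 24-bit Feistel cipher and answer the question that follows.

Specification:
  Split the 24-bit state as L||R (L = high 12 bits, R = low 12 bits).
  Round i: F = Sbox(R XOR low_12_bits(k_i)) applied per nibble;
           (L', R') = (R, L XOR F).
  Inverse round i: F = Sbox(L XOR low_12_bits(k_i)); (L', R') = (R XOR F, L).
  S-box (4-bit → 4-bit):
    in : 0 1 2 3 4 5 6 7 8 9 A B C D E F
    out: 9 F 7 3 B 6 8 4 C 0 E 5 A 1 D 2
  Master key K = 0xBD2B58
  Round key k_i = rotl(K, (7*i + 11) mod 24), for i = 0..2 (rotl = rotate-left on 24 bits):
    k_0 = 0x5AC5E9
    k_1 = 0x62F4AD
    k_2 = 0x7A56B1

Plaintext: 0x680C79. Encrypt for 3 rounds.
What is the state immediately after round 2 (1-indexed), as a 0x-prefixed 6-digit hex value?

0x689B02

s_0 = plaintext = 0x680C79
s_1 = Round(s_0, k_0) = 0xC79689
s_2 = Round(s_1, k_1) = 0x689B02
s_3 = Round(s_2, k_2) = 0xB027DA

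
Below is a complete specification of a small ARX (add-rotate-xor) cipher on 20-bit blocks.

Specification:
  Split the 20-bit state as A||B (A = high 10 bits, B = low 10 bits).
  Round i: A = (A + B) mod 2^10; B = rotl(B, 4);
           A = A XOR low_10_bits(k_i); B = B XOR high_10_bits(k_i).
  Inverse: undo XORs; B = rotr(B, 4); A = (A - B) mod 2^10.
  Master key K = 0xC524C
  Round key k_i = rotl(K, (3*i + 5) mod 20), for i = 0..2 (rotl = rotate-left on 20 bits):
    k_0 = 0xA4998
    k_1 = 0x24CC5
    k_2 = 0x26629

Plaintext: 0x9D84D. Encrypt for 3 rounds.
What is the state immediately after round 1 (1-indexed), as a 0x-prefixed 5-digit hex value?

0xD6E43

s_0 = plaintext = 0x9D84D
s_1 = Round(s_0, k_0) = 0xD6E43
s_2 = Round(s_1, k_1) = 0x56CAA
s_3 = Round(s_2, k_2) = 0x0B23B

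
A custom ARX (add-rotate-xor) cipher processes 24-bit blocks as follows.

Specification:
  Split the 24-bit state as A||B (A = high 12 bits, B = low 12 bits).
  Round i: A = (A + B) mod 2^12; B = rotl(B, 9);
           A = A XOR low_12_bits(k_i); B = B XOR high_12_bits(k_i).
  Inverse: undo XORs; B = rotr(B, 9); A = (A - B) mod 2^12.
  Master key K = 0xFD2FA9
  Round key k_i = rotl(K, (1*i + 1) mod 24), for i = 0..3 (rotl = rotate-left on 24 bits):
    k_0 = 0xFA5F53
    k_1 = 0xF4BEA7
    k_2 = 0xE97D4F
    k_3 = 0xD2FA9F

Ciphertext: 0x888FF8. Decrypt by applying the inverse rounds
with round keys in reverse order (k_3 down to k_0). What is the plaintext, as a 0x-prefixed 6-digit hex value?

0x4912D7

s_0 = ciphertext = 0x888FF8
s_1 = InvRound(s_0, k_3) = 0xB5E6B9
s_2 = InvRound(s_1, k_2) = 0x49D174
s_3 = InvRound(s_2, k_1) = 0x83B1FF
s_4 = InvRound(s_3, k_0) = 0x4912D7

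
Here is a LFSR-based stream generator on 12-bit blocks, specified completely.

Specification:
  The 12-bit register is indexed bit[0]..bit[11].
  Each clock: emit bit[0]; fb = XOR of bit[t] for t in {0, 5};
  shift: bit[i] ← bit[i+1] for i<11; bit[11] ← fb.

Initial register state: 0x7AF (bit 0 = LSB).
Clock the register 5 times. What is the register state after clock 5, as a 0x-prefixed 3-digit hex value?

0x93D

reg_0 = 0x7AF
clock 1: out=1, reg = 0x3D7
clock 2: out=1, reg = 0x9EB
clock 3: out=1, reg = 0x4F5
clock 4: out=1, reg = 0x27A
clock 5: out=0, reg = 0x93D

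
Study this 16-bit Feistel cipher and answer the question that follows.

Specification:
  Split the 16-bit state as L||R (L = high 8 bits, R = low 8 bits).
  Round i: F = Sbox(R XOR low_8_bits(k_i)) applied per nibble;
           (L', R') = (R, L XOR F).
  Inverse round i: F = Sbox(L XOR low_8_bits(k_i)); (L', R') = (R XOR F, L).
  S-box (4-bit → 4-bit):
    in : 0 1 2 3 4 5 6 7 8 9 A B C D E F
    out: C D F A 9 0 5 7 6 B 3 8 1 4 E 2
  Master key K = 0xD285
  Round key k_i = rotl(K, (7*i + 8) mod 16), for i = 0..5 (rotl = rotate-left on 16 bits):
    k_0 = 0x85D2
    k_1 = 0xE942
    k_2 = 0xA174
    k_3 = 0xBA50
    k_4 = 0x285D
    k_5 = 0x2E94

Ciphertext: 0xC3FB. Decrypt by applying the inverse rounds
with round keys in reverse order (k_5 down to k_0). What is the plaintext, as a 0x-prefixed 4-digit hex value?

0xF369

s_0 = ciphertext = 0xC3FB
s_1 = InvRound(s_0, k_5) = 0xFCC3
s_2 = InvRound(s_1, k_4) = 0xFEFC
s_3 = InvRound(s_2, k_3) = 0xC2FE
s_4 = InvRound(s_3, k_2) = 0x7BC2
s_5 = InvRound(s_4, k_1) = 0x697B
s_6 = InvRound(s_5, k_0) = 0xF369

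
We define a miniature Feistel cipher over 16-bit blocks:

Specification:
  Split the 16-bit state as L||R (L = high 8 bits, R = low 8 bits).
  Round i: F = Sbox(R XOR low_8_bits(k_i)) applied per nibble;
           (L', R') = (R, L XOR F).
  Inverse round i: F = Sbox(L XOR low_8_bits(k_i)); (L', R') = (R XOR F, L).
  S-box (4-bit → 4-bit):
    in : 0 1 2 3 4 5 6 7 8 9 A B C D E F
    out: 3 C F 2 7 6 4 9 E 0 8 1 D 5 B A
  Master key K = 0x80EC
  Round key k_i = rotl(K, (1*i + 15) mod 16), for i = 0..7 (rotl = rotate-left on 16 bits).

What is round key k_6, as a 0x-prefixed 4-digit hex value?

0x1D90

K = 0x80EC
k_0 = rotl(K, (1*0+15) mod 16) = rotl(K, 15) = 0x4076
k_1 = rotl(K, (1*1+15) mod 16) = rotl(K, 0) = 0x80EC
k_2 = rotl(K, (1*2+15) mod 16) = rotl(K, 1) = 0x01D9
k_3 = rotl(K, (1*3+15) mod 16) = rotl(K, 2) = 0x03B2
k_4 = rotl(K, (1*4+15) mod 16) = rotl(K, 3) = 0x0764
k_5 = rotl(K, (1*5+15) mod 16) = rotl(K, 4) = 0x0EC8
k_6 = rotl(K, (1*6+15) mod 16) = rotl(K, 5) = 0x1D90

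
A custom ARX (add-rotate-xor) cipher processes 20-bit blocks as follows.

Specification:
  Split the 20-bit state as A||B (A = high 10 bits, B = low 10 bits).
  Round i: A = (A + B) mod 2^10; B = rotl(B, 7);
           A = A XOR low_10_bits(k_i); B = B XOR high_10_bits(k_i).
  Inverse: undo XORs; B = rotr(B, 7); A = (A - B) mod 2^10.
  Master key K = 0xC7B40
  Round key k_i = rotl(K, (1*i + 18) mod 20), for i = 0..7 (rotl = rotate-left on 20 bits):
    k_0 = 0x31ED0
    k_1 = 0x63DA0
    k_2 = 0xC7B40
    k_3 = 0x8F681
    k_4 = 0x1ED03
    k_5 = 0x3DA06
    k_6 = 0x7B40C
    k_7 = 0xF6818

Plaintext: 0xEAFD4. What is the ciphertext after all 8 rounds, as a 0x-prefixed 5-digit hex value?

0x885C6

s_0 = plaintext = 0xEAFD4
s_1 = Round(s_0, k_0) = 0x6BEBD
s_2 = Round(s_1, k_1) = 0x73358
s_3 = Round(s_2, k_2) = 0x99375
s_4 = Round(s_3, k_3) = 0xD60D3
s_5 = Round(s_4, k_4) = 0x4A1E1
s_6 = Round(s_5, k_5) = 0x43C4A
s_7 = Round(s_6, k_6) = 0x554E4
s_8 = Round(s_7, k_7) = 0x885C6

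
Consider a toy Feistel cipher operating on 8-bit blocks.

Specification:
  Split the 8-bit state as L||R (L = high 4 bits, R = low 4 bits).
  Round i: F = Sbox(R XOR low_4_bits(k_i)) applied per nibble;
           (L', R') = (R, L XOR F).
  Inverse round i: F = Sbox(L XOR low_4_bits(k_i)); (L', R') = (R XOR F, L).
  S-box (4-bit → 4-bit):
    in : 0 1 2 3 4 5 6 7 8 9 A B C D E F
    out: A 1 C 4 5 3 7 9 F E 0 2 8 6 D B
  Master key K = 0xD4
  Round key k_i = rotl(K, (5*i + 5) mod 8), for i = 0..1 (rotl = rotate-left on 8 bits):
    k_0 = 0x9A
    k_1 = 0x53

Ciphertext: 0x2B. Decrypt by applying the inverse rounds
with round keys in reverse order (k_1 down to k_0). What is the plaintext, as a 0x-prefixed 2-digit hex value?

0x8A

s_0 = ciphertext = 0x2B
s_1 = InvRound(s_0, k_1) = 0xA2
s_2 = InvRound(s_1, k_0) = 0x8A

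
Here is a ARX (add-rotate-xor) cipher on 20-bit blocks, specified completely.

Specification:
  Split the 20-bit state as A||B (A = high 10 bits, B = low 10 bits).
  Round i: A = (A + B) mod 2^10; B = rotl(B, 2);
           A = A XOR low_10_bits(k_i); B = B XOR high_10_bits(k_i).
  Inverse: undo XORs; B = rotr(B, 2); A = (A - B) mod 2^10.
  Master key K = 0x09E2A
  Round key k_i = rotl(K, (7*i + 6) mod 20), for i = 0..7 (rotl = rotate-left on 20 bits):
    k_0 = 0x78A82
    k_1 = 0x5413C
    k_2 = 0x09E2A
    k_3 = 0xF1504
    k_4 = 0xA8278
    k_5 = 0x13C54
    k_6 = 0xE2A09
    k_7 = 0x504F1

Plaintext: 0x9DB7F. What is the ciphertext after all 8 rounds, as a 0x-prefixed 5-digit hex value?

0x80AF6

s_0 = plaintext = 0x9DB7F
s_1 = Round(s_0, k_0) = 0xDDC1D
s_2 = Round(s_1, k_1) = 0xAA124
s_3 = Round(s_2, k_2) = 0x798B6
s_4 = Round(s_3, k_3) = 0xE611D
s_5 = Round(s_4, k_4) = 0xB36D5
s_6 = Round(s_5, k_5) = 0x7DB19
s_7 = Round(s_6, k_6) = 0xC1BED
s_8 = Round(s_7, k_7) = 0x80AF6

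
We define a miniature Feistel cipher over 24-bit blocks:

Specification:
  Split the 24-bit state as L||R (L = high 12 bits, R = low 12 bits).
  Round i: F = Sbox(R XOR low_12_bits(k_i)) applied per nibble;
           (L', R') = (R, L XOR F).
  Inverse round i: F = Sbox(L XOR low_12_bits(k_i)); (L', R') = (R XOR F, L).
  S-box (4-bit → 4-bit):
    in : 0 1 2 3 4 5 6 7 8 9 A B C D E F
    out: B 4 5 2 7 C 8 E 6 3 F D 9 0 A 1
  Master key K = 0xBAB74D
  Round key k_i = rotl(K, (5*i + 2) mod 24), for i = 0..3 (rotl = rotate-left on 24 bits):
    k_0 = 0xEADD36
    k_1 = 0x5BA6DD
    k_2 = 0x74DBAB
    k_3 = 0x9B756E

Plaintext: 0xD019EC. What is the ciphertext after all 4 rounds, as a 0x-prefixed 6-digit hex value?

0x7725A7

s_0 = plaintext = 0xD019EC
s_1 = Round(s_0, k_0) = 0x9ECA0E
s_2 = Round(s_1, k_1) = 0xA0E0EE
s_3 = Round(s_2, k_2) = 0x0EE772
s_4 = Round(s_3, k_3) = 0x7725A7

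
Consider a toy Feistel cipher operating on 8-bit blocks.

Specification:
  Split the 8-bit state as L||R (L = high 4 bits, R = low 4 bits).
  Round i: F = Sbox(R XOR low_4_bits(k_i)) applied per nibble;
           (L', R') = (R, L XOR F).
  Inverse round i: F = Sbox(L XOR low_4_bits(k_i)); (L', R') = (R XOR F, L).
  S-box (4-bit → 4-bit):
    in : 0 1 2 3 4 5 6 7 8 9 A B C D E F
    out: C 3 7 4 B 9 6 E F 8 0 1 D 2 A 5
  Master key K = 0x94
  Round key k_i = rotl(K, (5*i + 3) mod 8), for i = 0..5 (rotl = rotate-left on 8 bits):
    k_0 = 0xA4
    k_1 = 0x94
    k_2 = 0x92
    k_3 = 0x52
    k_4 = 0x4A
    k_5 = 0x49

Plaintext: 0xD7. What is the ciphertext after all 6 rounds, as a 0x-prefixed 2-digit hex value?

s_0 = plaintext = 0xD7
s_1 = Round(s_0, k_0) = 0x79
s_2 = Round(s_1, k_1) = 0x95
s_3 = Round(s_2, k_2) = 0x57
s_4 = Round(s_3, k_3) = 0x7C
s_5 = Round(s_4, k_4) = 0xC1
s_6 = Round(s_5, k_5) = 0x13

0x13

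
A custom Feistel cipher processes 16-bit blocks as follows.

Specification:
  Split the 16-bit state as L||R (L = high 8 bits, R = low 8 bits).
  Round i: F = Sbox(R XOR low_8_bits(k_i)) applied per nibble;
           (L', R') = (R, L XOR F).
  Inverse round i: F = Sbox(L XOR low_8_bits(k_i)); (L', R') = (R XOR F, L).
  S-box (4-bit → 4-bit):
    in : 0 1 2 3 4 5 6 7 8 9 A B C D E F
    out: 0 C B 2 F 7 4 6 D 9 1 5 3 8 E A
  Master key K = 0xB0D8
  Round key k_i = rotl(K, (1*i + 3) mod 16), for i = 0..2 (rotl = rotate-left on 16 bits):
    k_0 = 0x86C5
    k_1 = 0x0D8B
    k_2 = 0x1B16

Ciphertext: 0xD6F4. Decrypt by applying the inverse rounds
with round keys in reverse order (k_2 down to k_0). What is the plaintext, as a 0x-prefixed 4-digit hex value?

0x2D2C

s_0 = ciphertext = 0xD6F4
s_1 = InvRound(s_0, k_2) = 0xC4D6
s_2 = InvRound(s_1, k_1) = 0x2CC4
s_3 = InvRound(s_2, k_0) = 0x2D2C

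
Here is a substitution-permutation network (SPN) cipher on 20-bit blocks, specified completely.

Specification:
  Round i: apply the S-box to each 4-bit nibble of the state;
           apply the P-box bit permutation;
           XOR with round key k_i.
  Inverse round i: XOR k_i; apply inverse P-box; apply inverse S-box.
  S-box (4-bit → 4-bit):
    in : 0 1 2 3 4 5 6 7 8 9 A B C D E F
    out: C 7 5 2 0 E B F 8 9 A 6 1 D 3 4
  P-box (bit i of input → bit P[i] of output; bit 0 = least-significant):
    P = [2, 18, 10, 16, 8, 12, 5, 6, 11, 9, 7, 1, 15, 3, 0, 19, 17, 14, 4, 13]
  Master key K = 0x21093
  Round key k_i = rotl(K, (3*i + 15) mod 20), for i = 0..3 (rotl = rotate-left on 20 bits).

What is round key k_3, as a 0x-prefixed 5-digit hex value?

K = 0x21093
k_0 = rotl(K, (3*0+15) mod 20) = rotl(K, 15) = 0x99084
k_1 = rotl(K, (3*1+15) mod 20) = rotl(K, 18) = 0xC8424
k_2 = rotl(K, (3*2+15) mod 20) = rotl(K, 1) = 0x42126
k_3 = rotl(K, (3*3+15) mod 20) = rotl(K, 4) = 0x10932

0x10932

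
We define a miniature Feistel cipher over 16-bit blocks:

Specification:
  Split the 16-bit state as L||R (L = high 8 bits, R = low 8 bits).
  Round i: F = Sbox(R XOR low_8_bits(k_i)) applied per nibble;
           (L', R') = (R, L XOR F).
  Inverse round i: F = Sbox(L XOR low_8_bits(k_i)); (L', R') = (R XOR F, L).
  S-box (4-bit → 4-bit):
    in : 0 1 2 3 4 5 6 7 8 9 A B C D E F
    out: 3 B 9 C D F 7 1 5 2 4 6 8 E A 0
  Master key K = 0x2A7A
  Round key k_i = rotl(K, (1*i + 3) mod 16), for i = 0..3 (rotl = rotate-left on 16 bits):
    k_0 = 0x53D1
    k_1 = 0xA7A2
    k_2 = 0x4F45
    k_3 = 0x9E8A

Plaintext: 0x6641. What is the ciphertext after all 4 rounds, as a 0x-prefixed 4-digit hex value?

s_0 = plaintext = 0x6641
s_1 = Round(s_0, k_0) = 0x4145
s_2 = Round(s_1, k_1) = 0x45E0
s_3 = Round(s_2, k_2) = 0xE00A
s_4 = Round(s_3, k_3) = 0x0AB3

0x0AB3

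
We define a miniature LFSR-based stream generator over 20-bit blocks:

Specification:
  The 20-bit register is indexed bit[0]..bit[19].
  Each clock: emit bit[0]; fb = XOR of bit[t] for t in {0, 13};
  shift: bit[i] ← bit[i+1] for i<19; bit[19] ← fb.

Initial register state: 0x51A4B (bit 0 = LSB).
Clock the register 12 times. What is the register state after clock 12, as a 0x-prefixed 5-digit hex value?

reg_0 = 0x51A4B
clock 1: out=1, reg = 0xA8D25
clock 2: out=1, reg = 0xD4692
clock 3: out=0, reg = 0x6A349
clock 4: out=1, reg = 0x351A4
clock 5: out=0, reg = 0x1A8D2
clock 6: out=0, reg = 0x8D469
clock 7: out=1, reg = 0xC6A34
clock 8: out=0, reg = 0xE351A
clock 9: out=0, reg = 0xF1A8D
clock 10: out=1, reg = 0xF8D46
clock 11: out=0, reg = 0x7C6A3
clock 12: out=1, reg = 0xBE351

0xBE351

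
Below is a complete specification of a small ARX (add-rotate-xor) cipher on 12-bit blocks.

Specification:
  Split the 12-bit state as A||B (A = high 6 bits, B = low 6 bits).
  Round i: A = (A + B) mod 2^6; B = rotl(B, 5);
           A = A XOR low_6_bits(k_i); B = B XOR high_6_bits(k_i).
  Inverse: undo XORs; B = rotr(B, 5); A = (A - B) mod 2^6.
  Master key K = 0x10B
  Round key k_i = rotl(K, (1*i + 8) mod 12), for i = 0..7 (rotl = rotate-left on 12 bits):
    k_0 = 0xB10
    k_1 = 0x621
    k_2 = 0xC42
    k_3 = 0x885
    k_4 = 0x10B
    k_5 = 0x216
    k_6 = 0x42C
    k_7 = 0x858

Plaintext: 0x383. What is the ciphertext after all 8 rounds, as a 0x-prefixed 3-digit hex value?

0x61C

s_0 = plaintext = 0x383
s_1 = Round(s_0, k_0) = 0x04D
s_2 = Round(s_1, k_1) = 0xBFE
s_3 = Round(s_2, k_2) = 0xBEE
s_4 = Round(s_3, k_3) = 0x635
s_5 = Round(s_4, k_4) = 0x1BE
s_6 = Round(s_5, k_5) = 0x497
s_7 = Round(s_6, k_6) = 0x17B
s_8 = Round(s_7, k_7) = 0x61C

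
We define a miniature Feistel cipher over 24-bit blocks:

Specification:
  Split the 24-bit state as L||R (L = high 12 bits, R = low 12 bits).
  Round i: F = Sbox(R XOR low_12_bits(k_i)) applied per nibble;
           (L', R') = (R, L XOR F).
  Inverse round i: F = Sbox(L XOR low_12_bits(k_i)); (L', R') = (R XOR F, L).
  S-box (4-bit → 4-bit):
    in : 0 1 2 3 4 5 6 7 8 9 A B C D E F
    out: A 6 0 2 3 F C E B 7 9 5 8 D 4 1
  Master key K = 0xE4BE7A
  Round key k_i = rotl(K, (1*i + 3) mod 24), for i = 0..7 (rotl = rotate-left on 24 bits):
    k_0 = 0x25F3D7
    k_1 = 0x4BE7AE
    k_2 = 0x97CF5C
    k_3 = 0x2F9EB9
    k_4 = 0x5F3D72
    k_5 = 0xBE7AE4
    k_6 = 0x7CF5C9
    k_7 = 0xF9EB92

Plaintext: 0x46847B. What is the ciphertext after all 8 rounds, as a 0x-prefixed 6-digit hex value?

s_0 = plaintext = 0x46847B
s_1 = Round(s_0, k_0) = 0x47BAF0
s_2 = Round(s_1, k_1) = 0xAF098F
s_3 = Round(s_2, k_2) = 0x98F622
s_4 = Round(s_3, k_3) = 0x6222FA
s_5 = Round(s_4, k_4) = 0x2FA799
s_6 = Round(s_5, k_5) = 0x799F17
s_7 = Round(s_6, k_6) = 0xF17E4D
s_8 = Round(s_7, k_7) = 0xE4D0C6

0xE4D0C6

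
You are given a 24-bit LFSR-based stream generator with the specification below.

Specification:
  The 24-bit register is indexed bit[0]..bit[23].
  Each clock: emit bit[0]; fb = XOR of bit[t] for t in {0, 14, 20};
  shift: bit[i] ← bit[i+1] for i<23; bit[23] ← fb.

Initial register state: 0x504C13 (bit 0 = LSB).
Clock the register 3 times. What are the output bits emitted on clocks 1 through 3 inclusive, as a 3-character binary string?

reg_0 = 0x504C13
clock 1: out=1, reg = 0xA82609
clock 2: out=1, reg = 0xD41304
clock 3: out=0, reg = 0xEA0982

110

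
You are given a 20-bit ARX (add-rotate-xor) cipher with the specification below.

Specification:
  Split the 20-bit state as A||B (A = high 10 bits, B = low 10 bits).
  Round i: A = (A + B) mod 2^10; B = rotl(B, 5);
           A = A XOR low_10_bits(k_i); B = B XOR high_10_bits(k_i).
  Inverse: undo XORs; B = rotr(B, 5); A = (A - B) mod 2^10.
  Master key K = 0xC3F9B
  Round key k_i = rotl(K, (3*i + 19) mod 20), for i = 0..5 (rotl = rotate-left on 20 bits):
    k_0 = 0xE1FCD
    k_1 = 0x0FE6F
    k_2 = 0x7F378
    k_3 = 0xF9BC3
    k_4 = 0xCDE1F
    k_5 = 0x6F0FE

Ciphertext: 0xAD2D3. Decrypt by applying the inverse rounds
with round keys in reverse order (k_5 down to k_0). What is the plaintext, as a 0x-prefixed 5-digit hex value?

0x1CD3C

s_0 = ciphertext = 0xAD2D3
s_1 = InvRound(s_0, k_5) = 0x13DFB
s_2 = InvRound(s_1, k_4) = 0x2E996
s_3 = InvRound(s_2, k_3) = 0x59A13
s_4 = InvRound(s_3, k_2) = 0x07DFF
s_5 = InvRound(s_4, k_1) = 0x9880E
s_6 = InvRound(s_5, k_0) = 0x1CD3C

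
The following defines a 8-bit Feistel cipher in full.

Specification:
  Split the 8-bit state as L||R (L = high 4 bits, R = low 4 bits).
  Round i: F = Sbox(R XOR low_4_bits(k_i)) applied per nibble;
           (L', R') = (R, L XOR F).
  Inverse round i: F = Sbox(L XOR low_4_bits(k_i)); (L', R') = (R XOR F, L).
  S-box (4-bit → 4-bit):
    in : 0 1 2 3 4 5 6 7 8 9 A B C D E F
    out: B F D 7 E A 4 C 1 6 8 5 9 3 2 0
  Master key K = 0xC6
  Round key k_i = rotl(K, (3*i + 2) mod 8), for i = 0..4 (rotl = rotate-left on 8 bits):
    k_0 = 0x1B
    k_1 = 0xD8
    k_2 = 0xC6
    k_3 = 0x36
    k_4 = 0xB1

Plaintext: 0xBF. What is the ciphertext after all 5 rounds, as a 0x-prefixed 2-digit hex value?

s_0 = plaintext = 0xBF
s_1 = Round(s_0, k_0) = 0xF5
s_2 = Round(s_1, k_1) = 0x5C
s_3 = Round(s_2, k_2) = 0xCD
s_4 = Round(s_3, k_3) = 0xD9
s_5 = Round(s_4, k_4) = 0x9C

0x9C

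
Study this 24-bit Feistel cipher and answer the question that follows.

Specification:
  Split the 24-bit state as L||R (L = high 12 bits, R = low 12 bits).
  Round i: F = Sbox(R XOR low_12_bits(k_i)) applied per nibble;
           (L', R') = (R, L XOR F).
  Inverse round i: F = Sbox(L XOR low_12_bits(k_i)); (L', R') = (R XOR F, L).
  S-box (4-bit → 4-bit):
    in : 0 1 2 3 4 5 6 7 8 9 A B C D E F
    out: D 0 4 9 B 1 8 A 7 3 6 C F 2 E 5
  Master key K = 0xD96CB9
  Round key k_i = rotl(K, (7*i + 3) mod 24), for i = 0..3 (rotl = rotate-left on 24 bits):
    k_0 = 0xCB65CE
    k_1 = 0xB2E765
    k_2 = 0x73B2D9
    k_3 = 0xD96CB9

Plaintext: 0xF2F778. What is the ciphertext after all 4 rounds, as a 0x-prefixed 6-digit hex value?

0xDC68A9

s_0 = plaintext = 0xF2F778
s_1 = Round(s_0, k_0) = 0x778BE7
s_2 = Round(s_1, k_1) = 0xBE780C
s_3 = Round(s_2, k_2) = 0x80CDC6
s_4 = Round(s_3, k_3) = 0xDC68A9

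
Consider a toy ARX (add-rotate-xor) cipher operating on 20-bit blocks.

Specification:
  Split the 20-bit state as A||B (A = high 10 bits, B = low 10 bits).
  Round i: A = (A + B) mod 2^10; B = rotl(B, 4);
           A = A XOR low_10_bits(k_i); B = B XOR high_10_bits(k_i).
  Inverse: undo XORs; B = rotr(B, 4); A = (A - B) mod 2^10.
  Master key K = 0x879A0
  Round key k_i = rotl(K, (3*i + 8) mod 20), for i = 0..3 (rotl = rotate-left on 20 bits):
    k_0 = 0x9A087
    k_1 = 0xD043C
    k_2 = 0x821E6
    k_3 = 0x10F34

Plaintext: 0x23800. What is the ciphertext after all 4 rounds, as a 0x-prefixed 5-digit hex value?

s_0 = plaintext = 0x23800
s_1 = Round(s_0, k_0) = 0x02668
s_2 = Round(s_1, k_1) = 0x935C8
s_3 = Round(s_2, k_2) = 0x7CE8F
s_4 = Round(s_3, k_3) = 0xED8B9

0xED8B9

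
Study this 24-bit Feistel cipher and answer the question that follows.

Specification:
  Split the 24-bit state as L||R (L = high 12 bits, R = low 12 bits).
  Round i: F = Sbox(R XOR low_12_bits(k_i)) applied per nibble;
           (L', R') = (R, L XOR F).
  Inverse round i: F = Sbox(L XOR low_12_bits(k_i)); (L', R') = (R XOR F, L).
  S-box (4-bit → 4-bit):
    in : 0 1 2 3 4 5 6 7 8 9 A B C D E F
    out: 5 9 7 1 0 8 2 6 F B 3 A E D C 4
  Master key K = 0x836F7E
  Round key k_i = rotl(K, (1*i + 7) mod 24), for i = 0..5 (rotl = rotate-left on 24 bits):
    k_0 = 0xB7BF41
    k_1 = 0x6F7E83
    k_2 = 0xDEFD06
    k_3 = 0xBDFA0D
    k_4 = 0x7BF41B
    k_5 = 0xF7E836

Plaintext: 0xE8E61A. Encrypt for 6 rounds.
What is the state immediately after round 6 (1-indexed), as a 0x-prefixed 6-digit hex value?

s_0 = plaintext = 0xE8E61A
s_1 = Round(s_0, k_0) = 0x61A504
s_2 = Round(s_1, k_1) = 0x504CEC
s_3 = Round(s_2, k_2) = 0xCECCC7
s_4 = Round(s_3, k_3) = 0xCC7E0F
s_5 = Round(s_4, k_4) = 0xE0FF57
s_6 = Round(s_5, k_5) = 0xF57826

0xF57826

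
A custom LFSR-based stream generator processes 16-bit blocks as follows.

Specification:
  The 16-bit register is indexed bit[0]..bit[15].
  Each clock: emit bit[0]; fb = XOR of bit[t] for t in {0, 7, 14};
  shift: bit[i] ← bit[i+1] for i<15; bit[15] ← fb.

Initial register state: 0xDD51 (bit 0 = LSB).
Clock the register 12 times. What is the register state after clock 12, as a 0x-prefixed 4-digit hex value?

reg_0 = 0xDD51
clock 1: out=1, reg = 0x6EA8
clock 2: out=0, reg = 0x3754
clock 3: out=0, reg = 0x1BAA
clock 4: out=0, reg = 0x8DD5
clock 5: out=1, reg = 0x46EA
clock 6: out=0, reg = 0x2375
clock 7: out=1, reg = 0x91BA
clock 8: out=0, reg = 0xC8DD
clock 9: out=1, reg = 0xE46E
clock 10: out=0, reg = 0xF237
clock 11: out=1, reg = 0x791B
clock 12: out=1, reg = 0x3C8D

0x3C8D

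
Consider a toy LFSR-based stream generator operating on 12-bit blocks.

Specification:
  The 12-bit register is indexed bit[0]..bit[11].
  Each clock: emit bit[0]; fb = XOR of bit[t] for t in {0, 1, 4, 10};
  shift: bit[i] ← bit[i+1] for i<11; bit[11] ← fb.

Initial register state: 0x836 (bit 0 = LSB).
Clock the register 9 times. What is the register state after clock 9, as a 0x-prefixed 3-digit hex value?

reg_0 = 0x836
clock 1: out=0, reg = 0x41B
clock 2: out=1, reg = 0x20D
clock 3: out=1, reg = 0x906
clock 4: out=0, reg = 0xC83
clock 5: out=1, reg = 0xE41
clock 6: out=1, reg = 0x720
clock 7: out=0, reg = 0xB90
clock 8: out=0, reg = 0xDC8
clock 9: out=0, reg = 0xEE4

0xEE4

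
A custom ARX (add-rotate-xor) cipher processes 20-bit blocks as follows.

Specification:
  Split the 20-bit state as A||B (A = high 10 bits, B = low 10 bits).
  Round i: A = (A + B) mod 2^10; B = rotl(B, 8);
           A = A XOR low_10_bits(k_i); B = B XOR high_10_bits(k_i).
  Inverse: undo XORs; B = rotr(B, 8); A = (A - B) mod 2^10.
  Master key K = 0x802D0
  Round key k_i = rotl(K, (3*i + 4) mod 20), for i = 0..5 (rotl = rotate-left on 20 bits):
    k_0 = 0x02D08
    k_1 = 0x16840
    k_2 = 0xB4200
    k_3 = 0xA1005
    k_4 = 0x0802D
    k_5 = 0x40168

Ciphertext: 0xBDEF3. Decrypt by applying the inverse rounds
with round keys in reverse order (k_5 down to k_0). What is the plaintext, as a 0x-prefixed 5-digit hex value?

0x5CAEE

s_0 = ciphertext = 0xBDEF3
s_1 = InvRound(s_0, k_5) = 0xF43CF
s_2 = InvRound(s_1, k_4) = 0x0FBBF
s_3 = InvRound(s_2, k_3) = 0xD38ED
s_4 = InvRound(s_3, k_2) = 0x160F6
s_5 = InvRound(s_4, k_1) = 0x5A2B0
s_6 = InvRound(s_5, k_0) = 0x5CAEE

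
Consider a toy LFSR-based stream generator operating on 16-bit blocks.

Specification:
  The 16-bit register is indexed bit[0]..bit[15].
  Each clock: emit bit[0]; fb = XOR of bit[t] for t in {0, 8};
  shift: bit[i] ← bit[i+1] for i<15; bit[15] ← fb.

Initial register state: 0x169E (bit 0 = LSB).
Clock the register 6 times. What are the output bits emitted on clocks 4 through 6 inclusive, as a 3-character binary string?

110

reg_0 = 0x169E
clock 1: out=0, reg = 0x0B4F
clock 2: out=1, reg = 0x05A7
clock 3: out=1, reg = 0x02D3
clock 4: out=1, reg = 0x8169
clock 5: out=1, reg = 0x40B4
clock 6: out=0, reg = 0x205A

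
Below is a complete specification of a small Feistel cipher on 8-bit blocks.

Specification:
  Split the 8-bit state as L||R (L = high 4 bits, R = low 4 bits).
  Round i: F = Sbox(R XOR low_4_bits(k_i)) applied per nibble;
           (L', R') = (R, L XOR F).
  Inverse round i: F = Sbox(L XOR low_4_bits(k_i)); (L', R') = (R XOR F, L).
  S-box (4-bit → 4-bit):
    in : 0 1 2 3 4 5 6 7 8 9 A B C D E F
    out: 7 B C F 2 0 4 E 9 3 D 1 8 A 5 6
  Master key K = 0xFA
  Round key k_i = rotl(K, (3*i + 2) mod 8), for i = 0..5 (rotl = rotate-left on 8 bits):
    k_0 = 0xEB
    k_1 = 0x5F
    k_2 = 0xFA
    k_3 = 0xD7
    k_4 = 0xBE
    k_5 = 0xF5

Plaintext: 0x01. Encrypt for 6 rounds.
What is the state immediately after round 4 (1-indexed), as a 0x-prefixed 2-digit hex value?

s_0 = plaintext = 0x01
s_1 = Round(s_0, k_0) = 0x1D
s_2 = Round(s_1, k_1) = 0xDD
s_3 = Round(s_2, k_2) = 0xD3
s_4 = Round(s_3, k_3) = 0x3F
s_5 = Round(s_4, k_4) = 0xF8
s_6 = Round(s_5, k_5) = 0x85

0x3F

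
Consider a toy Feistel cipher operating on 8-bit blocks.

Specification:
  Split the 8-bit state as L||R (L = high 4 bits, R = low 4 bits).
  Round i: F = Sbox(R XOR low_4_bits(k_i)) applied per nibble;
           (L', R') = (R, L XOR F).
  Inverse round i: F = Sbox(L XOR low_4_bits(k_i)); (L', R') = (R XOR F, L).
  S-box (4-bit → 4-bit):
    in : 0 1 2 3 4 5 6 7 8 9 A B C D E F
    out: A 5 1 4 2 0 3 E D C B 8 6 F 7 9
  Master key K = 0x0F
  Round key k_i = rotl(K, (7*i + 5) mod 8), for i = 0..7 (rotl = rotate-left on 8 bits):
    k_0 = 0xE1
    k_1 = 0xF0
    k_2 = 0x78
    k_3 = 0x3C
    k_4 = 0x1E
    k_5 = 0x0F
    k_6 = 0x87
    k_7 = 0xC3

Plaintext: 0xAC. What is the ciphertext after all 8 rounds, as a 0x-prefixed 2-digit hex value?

0x25

s_0 = plaintext = 0xAC
s_1 = Round(s_0, k_0) = 0xC5
s_2 = Round(s_1, k_1) = 0x5C
s_3 = Round(s_2, k_2) = 0xC7
s_4 = Round(s_3, k_3) = 0x74
s_5 = Round(s_4, k_4) = 0x4C
s_6 = Round(s_5, k_5) = 0xC0
s_7 = Round(s_6, k_6) = 0x02
s_8 = Round(s_7, k_7) = 0x25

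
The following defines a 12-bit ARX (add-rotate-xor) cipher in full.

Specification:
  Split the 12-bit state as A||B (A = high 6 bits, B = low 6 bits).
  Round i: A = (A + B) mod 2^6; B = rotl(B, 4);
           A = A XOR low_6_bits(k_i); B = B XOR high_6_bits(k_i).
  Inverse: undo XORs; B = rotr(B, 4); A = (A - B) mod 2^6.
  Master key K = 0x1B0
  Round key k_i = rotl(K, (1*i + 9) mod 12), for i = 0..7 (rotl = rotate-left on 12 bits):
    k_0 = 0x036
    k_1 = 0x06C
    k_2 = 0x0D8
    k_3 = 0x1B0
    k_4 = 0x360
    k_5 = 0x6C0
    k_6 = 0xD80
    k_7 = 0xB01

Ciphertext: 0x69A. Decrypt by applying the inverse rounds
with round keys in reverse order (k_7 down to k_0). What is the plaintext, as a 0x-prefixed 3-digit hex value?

s_0 = ciphertext = 0x69A
s_1 = InvRound(s_0, k_7) = 0x01B
s_2 = InvRound(s_1, k_6) = 0x2B6
s_3 = InvRound(s_2, k_5) = 0x536
s_4 = InvRound(s_3, k_4) = 0x16F
s_5 = InvRound(s_4, k_3) = 0x3E6
s_6 = InvRound(s_5, k_2) = 0x056
s_7 = InvRound(s_6, k_1) = 0x41D
s_8 = InvRound(s_7, k_0) = 0xC75

0xC75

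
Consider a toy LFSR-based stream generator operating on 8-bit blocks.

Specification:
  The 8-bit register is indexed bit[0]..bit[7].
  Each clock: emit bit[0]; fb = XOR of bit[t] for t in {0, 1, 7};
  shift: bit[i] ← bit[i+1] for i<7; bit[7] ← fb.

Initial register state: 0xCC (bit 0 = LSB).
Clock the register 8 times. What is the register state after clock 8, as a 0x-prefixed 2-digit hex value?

0x19

reg_0 = 0xCC
clock 1: out=0, reg = 0xE6
clock 2: out=0, reg = 0x73
clock 3: out=1, reg = 0x39
clock 4: out=1, reg = 0x9C
clock 5: out=0, reg = 0xCE
clock 6: out=0, reg = 0x67
clock 7: out=1, reg = 0x33
clock 8: out=1, reg = 0x19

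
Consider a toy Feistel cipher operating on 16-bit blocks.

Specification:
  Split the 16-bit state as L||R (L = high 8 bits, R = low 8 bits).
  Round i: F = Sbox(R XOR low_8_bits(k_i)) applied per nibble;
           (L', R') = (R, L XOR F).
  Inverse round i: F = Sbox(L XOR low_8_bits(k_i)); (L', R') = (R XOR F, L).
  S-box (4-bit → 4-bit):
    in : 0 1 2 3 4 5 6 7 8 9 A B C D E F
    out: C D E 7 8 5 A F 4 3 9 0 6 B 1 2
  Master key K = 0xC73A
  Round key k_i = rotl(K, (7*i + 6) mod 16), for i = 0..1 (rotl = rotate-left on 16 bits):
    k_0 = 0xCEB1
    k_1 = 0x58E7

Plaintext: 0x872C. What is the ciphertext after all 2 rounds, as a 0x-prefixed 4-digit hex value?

s_0 = plaintext = 0x872C
s_1 = Round(s_0, k_0) = 0x2CBC
s_2 = Round(s_1, k_1) = 0xBC7C

0xBC7C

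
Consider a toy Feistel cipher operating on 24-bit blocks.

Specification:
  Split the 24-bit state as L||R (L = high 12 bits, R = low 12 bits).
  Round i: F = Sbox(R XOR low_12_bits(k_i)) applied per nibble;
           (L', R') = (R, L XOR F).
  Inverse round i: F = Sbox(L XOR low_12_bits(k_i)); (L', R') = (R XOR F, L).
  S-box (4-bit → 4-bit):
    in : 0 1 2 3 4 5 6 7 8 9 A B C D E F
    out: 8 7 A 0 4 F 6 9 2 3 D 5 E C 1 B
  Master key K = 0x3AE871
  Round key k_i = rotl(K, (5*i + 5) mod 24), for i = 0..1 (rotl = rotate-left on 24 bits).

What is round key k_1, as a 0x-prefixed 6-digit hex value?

K = 0x3AE871
k_0 = rotl(K, (5*0+5) mod 24) = rotl(K, 5) = 0x5D0E27
k_1 = rotl(K, (5*1+5) mod 24) = rotl(K, 10) = 0xA1C4EB

0xA1C4EB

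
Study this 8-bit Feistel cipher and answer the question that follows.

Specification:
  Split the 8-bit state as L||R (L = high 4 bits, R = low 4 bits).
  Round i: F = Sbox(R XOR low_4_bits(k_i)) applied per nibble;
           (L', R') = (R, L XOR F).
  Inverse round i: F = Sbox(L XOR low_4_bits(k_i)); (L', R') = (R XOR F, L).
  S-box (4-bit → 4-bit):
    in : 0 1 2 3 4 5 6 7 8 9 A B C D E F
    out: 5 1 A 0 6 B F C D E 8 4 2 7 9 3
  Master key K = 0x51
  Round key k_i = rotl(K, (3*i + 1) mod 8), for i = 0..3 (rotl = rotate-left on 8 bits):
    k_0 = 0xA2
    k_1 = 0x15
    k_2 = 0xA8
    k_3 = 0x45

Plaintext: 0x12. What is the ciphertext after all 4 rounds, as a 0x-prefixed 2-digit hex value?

s_0 = plaintext = 0x12
s_1 = Round(s_0, k_0) = 0x24
s_2 = Round(s_1, k_1) = 0x43
s_3 = Round(s_2, k_2) = 0x30
s_4 = Round(s_3, k_3) = 0x08

0x08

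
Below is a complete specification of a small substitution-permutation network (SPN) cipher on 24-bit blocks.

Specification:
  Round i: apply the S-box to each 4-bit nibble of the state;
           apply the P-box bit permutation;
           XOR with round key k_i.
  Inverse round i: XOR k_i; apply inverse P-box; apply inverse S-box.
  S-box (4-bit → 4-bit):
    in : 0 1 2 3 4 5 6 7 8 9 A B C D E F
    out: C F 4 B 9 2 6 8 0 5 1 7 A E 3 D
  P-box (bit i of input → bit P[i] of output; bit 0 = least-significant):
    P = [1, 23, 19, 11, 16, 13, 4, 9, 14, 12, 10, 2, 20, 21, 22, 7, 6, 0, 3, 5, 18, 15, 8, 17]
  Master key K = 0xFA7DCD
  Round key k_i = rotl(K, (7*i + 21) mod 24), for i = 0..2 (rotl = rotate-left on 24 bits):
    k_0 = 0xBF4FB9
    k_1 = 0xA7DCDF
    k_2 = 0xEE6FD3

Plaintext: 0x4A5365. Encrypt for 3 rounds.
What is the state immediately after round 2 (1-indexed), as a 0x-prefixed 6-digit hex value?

0x183113

s_0 = plaintext = 0x4A5365
s_1 = Round(s_0, k_0) = 0x193FED
s_2 = Round(s_1, k_1) = 0x183113
s_3 = Round(s_2, k_2) = 0x599045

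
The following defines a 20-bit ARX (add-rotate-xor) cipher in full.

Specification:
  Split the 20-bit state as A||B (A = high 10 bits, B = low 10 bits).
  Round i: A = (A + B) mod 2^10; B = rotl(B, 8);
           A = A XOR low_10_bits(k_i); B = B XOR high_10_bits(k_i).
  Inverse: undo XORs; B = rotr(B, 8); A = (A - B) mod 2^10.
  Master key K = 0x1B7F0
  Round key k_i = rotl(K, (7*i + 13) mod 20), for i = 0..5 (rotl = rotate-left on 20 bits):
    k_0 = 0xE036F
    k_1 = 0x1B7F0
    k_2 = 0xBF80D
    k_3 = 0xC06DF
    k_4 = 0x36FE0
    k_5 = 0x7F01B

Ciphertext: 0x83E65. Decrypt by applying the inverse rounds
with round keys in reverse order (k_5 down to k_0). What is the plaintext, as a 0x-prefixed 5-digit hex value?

s_0 = ciphertext = 0x83E65
s_1 = InvRound(s_0, k_5) = 0xEB667
s_2 = InvRound(s_1, k_4) = 0x56EF2
s_3 = InvRound(s_2, k_3) = 0xEDFCD
s_4 = InvRound(s_3, k_2) = 0xBB4CD
s_5 = InvRound(s_4, k_1) = 0xA7680
s_6 = InvRound(s_5, k_0) = 0x7C401

0x7C401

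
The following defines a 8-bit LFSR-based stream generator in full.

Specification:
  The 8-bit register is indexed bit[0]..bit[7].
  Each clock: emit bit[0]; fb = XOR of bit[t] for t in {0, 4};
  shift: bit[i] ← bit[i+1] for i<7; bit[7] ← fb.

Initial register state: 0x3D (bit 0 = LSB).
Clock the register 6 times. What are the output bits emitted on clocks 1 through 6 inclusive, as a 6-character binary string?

101111

reg_0 = 0x3D
clock 1: out=1, reg = 0x1E
clock 2: out=0, reg = 0x8F
clock 3: out=1, reg = 0xC7
clock 4: out=1, reg = 0xE3
clock 5: out=1, reg = 0xF1
clock 6: out=1, reg = 0x78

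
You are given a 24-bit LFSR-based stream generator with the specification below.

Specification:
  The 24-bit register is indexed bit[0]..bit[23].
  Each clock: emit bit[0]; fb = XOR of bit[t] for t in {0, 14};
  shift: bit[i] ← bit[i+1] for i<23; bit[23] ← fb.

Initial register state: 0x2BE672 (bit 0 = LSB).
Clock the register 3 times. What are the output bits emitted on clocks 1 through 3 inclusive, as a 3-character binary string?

010

reg_0 = 0x2BE672
clock 1: out=0, reg = 0x95F339
clock 2: out=1, reg = 0x4AF99C
clock 3: out=0, reg = 0xA57CCE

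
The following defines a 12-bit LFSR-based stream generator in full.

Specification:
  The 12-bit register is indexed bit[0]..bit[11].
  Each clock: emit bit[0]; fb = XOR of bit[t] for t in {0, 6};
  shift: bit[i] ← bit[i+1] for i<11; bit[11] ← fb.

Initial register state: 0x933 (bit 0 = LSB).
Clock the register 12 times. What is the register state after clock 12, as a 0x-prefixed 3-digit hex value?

0xCD7

reg_0 = 0x933
clock 1: out=1, reg = 0xC99
clock 2: out=1, reg = 0xE4C
clock 3: out=0, reg = 0xF26
clock 4: out=0, reg = 0x793
clock 5: out=1, reg = 0xBC9
clock 6: out=1, reg = 0x5E4
clock 7: out=0, reg = 0xAF2
clock 8: out=0, reg = 0xD79
clock 9: out=1, reg = 0x6BC
clock 10: out=0, reg = 0x35E
clock 11: out=0, reg = 0x9AF
clock 12: out=1, reg = 0xCD7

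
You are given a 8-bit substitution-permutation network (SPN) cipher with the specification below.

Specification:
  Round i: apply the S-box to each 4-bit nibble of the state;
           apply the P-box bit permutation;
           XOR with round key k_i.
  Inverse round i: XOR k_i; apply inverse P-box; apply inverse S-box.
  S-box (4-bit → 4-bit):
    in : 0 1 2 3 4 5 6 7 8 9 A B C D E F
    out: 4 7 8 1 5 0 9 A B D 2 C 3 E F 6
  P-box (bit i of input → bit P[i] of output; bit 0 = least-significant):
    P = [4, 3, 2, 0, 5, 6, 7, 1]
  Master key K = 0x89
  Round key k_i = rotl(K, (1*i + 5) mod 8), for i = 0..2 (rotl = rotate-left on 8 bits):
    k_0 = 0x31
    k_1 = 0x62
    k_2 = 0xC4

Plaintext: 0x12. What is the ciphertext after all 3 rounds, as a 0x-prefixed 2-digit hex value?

0x90

s_0 = plaintext = 0x12
s_1 = Round(s_0, k_0) = 0xD0
s_2 = Round(s_1, k_1) = 0xA4
s_3 = Round(s_2, k_2) = 0x90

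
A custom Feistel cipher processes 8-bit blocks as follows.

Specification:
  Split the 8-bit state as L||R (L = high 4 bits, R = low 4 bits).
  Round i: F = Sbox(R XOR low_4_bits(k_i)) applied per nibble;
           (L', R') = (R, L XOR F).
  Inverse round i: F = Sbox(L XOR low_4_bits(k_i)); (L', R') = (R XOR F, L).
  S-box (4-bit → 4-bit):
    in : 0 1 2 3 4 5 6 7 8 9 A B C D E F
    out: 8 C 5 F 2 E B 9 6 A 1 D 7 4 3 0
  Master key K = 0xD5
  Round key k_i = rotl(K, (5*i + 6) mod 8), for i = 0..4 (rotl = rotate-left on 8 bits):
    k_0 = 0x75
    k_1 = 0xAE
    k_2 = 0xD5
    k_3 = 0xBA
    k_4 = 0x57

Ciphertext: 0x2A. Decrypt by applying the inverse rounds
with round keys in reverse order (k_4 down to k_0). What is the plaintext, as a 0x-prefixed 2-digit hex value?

0x37

s_0 = ciphertext = 0x2A
s_1 = InvRound(s_0, k_4) = 0x42
s_2 = InvRound(s_1, k_3) = 0x14
s_3 = InvRound(s_2, k_2) = 0x61
s_4 = InvRound(s_3, k_1) = 0x76
s_5 = InvRound(s_4, k_0) = 0x37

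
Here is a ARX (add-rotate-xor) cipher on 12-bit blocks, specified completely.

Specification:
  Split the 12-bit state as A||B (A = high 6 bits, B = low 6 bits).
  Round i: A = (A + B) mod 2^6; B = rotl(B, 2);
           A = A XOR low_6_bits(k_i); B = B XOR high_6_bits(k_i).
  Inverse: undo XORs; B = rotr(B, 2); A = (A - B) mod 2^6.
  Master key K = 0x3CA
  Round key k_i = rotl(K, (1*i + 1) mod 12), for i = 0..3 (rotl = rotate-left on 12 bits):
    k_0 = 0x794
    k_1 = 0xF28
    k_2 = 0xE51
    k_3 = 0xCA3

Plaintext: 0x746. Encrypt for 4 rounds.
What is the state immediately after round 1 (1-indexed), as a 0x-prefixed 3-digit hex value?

0xDC6

s_0 = plaintext = 0x746
s_1 = Round(s_0, k_0) = 0xDC6
s_2 = Round(s_1, k_1) = 0x564
s_3 = Round(s_2, k_2) = 0xA2B
s_4 = Round(s_3, k_3) = 0xC1C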